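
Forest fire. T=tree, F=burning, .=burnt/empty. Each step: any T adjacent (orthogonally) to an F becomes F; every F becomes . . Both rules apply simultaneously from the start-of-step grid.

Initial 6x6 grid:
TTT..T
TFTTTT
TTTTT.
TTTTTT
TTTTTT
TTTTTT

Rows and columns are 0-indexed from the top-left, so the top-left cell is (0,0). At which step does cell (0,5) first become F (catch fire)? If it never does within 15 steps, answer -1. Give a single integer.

Step 1: cell (0,5)='T' (+4 fires, +1 burnt)
Step 2: cell (0,5)='T' (+6 fires, +4 burnt)
Step 3: cell (0,5)='T' (+5 fires, +6 burnt)
Step 4: cell (0,5)='T' (+6 fires, +5 burnt)
Step 5: cell (0,5)='F' (+5 fires, +6 burnt)
  -> target ignites at step 5
Step 6: cell (0,5)='.' (+3 fires, +5 burnt)
Step 7: cell (0,5)='.' (+2 fires, +3 burnt)
Step 8: cell (0,5)='.' (+1 fires, +2 burnt)
Step 9: cell (0,5)='.' (+0 fires, +1 burnt)
  fire out at step 9

5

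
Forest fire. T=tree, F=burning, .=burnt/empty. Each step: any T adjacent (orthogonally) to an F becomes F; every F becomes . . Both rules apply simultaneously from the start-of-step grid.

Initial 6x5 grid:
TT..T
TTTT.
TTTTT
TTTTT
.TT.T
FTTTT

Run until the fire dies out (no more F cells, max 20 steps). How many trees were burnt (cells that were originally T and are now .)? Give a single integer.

Step 1: +1 fires, +1 burnt (F count now 1)
Step 2: +2 fires, +1 burnt (F count now 2)
Step 3: +3 fires, +2 burnt (F count now 3)
Step 4: +4 fires, +3 burnt (F count now 4)
Step 5: +5 fires, +4 burnt (F count now 5)
Step 6: +5 fires, +5 burnt (F count now 5)
Step 7: +3 fires, +5 burnt (F count now 3)
Step 8: +0 fires, +3 burnt (F count now 0)
Fire out after step 8
Initially T: 24, now '.': 29
Total burnt (originally-T cells now '.'): 23

Answer: 23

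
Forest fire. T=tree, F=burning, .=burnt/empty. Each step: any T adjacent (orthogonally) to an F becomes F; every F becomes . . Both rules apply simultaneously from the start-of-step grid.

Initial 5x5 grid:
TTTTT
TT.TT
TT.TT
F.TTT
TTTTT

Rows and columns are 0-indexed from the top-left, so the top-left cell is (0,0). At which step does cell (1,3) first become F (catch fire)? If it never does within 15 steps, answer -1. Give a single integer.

Step 1: cell (1,3)='T' (+2 fires, +1 burnt)
Step 2: cell (1,3)='T' (+3 fires, +2 burnt)
Step 3: cell (1,3)='T' (+3 fires, +3 burnt)
Step 4: cell (1,3)='T' (+3 fires, +3 burnt)
Step 5: cell (1,3)='T' (+3 fires, +3 burnt)
Step 6: cell (1,3)='T' (+3 fires, +3 burnt)
Step 7: cell (1,3)='F' (+3 fires, +3 burnt)
  -> target ignites at step 7
Step 8: cell (1,3)='.' (+1 fires, +3 burnt)
Step 9: cell (1,3)='.' (+0 fires, +1 burnt)
  fire out at step 9

7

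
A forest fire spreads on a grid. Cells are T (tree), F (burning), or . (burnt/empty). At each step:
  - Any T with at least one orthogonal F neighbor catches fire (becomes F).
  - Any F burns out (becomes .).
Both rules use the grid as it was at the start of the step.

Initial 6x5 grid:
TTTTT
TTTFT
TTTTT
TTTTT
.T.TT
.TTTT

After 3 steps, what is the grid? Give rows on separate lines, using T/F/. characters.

Step 1: 4 trees catch fire, 1 burn out
  TTTFT
  TTF.F
  TTTFT
  TTTTT
  .T.TT
  .TTTT
Step 2: 6 trees catch fire, 4 burn out
  TTF.F
  TF...
  TTF.F
  TTTFT
  .T.TT
  .TTTT
Step 3: 6 trees catch fire, 6 burn out
  TF...
  F....
  TF...
  TTF.F
  .T.FT
  .TTTT

TF...
F....
TF...
TTF.F
.T.FT
.TTTT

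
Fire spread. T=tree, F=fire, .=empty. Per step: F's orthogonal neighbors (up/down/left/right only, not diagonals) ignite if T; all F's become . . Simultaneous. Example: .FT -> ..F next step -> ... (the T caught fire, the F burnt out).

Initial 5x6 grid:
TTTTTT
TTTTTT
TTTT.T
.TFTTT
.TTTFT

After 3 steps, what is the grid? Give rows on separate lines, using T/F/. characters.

Step 1: 7 trees catch fire, 2 burn out
  TTTTTT
  TTTTTT
  TTFT.T
  .F.FFT
  .TFF.F
Step 2: 5 trees catch fire, 7 burn out
  TTTTTT
  TTFTTT
  TF.F.T
  .....F
  .F....
Step 3: 5 trees catch fire, 5 burn out
  TTFTTT
  TF.FTT
  F....F
  ......
  ......

TTFTTT
TF.FTT
F....F
......
......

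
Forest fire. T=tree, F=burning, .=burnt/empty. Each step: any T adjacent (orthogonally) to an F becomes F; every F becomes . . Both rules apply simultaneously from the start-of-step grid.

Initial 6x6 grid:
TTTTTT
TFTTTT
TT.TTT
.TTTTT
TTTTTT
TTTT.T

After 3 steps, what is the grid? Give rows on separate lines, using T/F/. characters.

Step 1: 4 trees catch fire, 1 burn out
  TFTTTT
  F.FTTT
  TF.TTT
  .TTTTT
  TTTTTT
  TTTT.T
Step 2: 5 trees catch fire, 4 burn out
  F.FTTT
  ...FTT
  F..TTT
  .FTTTT
  TTTTTT
  TTTT.T
Step 3: 5 trees catch fire, 5 burn out
  ...FTT
  ....FT
  ...FTT
  ..FTTT
  TFTTTT
  TTTT.T

...FTT
....FT
...FTT
..FTTT
TFTTTT
TTTT.T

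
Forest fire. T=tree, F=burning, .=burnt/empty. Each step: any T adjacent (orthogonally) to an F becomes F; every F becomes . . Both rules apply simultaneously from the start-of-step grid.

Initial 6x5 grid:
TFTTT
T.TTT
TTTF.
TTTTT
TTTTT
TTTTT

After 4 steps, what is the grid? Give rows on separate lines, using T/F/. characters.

Step 1: 5 trees catch fire, 2 burn out
  F.FTT
  T.TFT
  TTF..
  TTTFT
  TTTTT
  TTTTT
Step 2: 8 trees catch fire, 5 burn out
  ...FT
  F.F.F
  TF...
  TTF.F
  TTTFT
  TTTTT
Step 3: 6 trees catch fire, 8 burn out
  ....F
  .....
  F....
  TF...
  TTF.F
  TTTFT
Step 4: 4 trees catch fire, 6 burn out
  .....
  .....
  .....
  F....
  TF...
  TTF.F

.....
.....
.....
F....
TF...
TTF.F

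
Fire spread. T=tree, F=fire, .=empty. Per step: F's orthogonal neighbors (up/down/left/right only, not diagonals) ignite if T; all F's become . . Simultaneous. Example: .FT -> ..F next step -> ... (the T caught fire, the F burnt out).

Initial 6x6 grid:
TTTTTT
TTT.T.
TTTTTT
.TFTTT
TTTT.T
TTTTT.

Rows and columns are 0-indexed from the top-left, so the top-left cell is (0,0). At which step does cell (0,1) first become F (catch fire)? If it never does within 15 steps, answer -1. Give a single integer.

Step 1: cell (0,1)='T' (+4 fires, +1 burnt)
Step 2: cell (0,1)='T' (+7 fires, +4 burnt)
Step 3: cell (0,1)='T' (+8 fires, +7 burnt)
Step 4: cell (0,1)='F' (+8 fires, +8 burnt)
  -> target ignites at step 4
Step 5: cell (0,1)='.' (+2 fires, +8 burnt)
Step 6: cell (0,1)='.' (+1 fires, +2 burnt)
Step 7: cell (0,1)='.' (+0 fires, +1 burnt)
  fire out at step 7

4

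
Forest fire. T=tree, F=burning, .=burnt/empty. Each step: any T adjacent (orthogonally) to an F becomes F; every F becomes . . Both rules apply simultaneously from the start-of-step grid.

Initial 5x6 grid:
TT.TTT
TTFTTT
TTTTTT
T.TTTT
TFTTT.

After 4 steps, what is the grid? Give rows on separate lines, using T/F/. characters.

Step 1: 5 trees catch fire, 2 burn out
  TT.TTT
  TF.FTT
  TTFTTT
  T.TTTT
  F.FTT.
Step 2: 9 trees catch fire, 5 burn out
  TF.FTT
  F...FT
  TF.FTT
  F.FTTT
  ...FT.
Step 3: 7 trees catch fire, 9 burn out
  F...FT
  .....F
  F...FT
  ...FTT
  ....F.
Step 4: 3 trees catch fire, 7 burn out
  .....F
  ......
  .....F
  ....FT
  ......

.....F
......
.....F
....FT
......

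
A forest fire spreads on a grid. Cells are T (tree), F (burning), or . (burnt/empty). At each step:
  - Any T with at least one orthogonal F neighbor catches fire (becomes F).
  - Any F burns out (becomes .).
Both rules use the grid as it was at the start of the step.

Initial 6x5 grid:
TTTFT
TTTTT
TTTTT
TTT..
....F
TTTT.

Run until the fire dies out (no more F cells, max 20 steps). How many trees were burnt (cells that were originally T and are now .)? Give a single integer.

Answer: 17

Derivation:
Step 1: +3 fires, +2 burnt (F count now 3)
Step 2: +4 fires, +3 burnt (F count now 4)
Step 3: +4 fires, +4 burnt (F count now 4)
Step 4: +3 fires, +4 burnt (F count now 3)
Step 5: +2 fires, +3 burnt (F count now 2)
Step 6: +1 fires, +2 burnt (F count now 1)
Step 7: +0 fires, +1 burnt (F count now 0)
Fire out after step 7
Initially T: 21, now '.': 26
Total burnt (originally-T cells now '.'): 17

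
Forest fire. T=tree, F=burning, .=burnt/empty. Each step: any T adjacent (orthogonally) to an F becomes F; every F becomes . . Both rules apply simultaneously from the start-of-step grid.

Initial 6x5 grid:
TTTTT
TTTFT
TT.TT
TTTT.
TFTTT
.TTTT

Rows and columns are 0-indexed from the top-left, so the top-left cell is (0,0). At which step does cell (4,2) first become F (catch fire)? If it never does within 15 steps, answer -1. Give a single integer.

Step 1: cell (4,2)='F' (+8 fires, +2 burnt)
  -> target ignites at step 1
Step 2: cell (4,2)='.' (+10 fires, +8 burnt)
Step 3: cell (4,2)='.' (+5 fires, +10 burnt)
Step 4: cell (4,2)='.' (+2 fires, +5 burnt)
Step 5: cell (4,2)='.' (+0 fires, +2 burnt)
  fire out at step 5

1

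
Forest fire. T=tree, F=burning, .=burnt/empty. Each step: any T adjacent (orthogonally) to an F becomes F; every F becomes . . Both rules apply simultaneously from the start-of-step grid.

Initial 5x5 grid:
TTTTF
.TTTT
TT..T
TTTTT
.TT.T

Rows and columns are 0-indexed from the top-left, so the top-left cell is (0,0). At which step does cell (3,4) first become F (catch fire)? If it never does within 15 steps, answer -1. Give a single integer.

Step 1: cell (3,4)='T' (+2 fires, +1 burnt)
Step 2: cell (3,4)='T' (+3 fires, +2 burnt)
Step 3: cell (3,4)='F' (+3 fires, +3 burnt)
  -> target ignites at step 3
Step 4: cell (3,4)='.' (+4 fires, +3 burnt)
Step 5: cell (3,4)='.' (+2 fires, +4 burnt)
Step 6: cell (3,4)='.' (+3 fires, +2 burnt)
Step 7: cell (3,4)='.' (+2 fires, +3 burnt)
Step 8: cell (3,4)='.' (+0 fires, +2 burnt)
  fire out at step 8

3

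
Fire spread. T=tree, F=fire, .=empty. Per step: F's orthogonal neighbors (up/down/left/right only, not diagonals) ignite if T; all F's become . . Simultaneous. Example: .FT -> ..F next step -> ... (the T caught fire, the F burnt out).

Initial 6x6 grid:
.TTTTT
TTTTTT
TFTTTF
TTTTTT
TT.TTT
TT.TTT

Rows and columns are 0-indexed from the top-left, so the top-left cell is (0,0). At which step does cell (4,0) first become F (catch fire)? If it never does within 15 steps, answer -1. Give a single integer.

Step 1: cell (4,0)='T' (+7 fires, +2 burnt)
Step 2: cell (4,0)='T' (+11 fires, +7 burnt)
Step 3: cell (4,0)='F' (+8 fires, +11 burnt)
  -> target ignites at step 3
Step 4: cell (4,0)='.' (+4 fires, +8 burnt)
Step 5: cell (4,0)='.' (+1 fires, +4 burnt)
Step 6: cell (4,0)='.' (+0 fires, +1 burnt)
  fire out at step 6

3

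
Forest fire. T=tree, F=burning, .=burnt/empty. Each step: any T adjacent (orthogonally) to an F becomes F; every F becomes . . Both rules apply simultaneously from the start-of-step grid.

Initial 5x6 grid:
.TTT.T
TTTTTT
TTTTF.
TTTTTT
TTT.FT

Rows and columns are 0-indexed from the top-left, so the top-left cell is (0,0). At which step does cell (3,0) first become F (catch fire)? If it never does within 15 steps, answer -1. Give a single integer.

Step 1: cell (3,0)='T' (+4 fires, +2 burnt)
Step 2: cell (3,0)='T' (+5 fires, +4 burnt)
Step 3: cell (3,0)='T' (+5 fires, +5 burnt)
Step 4: cell (3,0)='T' (+5 fires, +5 burnt)
Step 5: cell (3,0)='F' (+4 fires, +5 burnt)
  -> target ignites at step 5
Step 6: cell (3,0)='.' (+1 fires, +4 burnt)
Step 7: cell (3,0)='.' (+0 fires, +1 burnt)
  fire out at step 7

5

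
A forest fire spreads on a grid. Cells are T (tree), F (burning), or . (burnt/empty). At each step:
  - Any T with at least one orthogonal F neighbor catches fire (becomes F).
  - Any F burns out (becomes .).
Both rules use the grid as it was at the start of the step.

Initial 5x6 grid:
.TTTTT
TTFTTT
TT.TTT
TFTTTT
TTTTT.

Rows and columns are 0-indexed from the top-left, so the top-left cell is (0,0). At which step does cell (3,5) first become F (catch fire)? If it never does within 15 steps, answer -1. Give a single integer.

Step 1: cell (3,5)='T' (+7 fires, +2 burnt)
Step 2: cell (3,5)='T' (+9 fires, +7 burnt)
Step 3: cell (3,5)='T' (+5 fires, +9 burnt)
Step 4: cell (3,5)='F' (+4 fires, +5 burnt)
  -> target ignites at step 4
Step 5: cell (3,5)='.' (+0 fires, +4 burnt)
  fire out at step 5

4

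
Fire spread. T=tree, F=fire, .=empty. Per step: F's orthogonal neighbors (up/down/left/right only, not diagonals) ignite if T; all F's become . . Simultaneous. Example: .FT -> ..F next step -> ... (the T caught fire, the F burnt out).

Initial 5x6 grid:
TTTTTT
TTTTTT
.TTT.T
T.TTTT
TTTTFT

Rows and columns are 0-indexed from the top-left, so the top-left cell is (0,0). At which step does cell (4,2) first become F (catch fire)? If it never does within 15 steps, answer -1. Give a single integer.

Step 1: cell (4,2)='T' (+3 fires, +1 burnt)
Step 2: cell (4,2)='F' (+3 fires, +3 burnt)
  -> target ignites at step 2
Step 3: cell (4,2)='.' (+4 fires, +3 burnt)
Step 4: cell (4,2)='.' (+4 fires, +4 burnt)
Step 5: cell (4,2)='.' (+6 fires, +4 burnt)
Step 6: cell (4,2)='.' (+3 fires, +6 burnt)
Step 7: cell (4,2)='.' (+2 fires, +3 burnt)
Step 8: cell (4,2)='.' (+1 fires, +2 burnt)
Step 9: cell (4,2)='.' (+0 fires, +1 burnt)
  fire out at step 9

2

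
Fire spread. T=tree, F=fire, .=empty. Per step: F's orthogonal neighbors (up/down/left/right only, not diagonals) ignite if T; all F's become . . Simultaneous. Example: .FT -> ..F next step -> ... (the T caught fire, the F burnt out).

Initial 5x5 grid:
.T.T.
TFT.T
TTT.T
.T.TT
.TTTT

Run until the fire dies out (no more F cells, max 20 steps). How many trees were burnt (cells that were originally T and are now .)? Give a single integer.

Step 1: +4 fires, +1 burnt (F count now 4)
Step 2: +3 fires, +4 burnt (F count now 3)
Step 3: +1 fires, +3 burnt (F count now 1)
Step 4: +1 fires, +1 burnt (F count now 1)
Step 5: +1 fires, +1 burnt (F count now 1)
Step 6: +2 fires, +1 burnt (F count now 2)
Step 7: +1 fires, +2 burnt (F count now 1)
Step 8: +1 fires, +1 burnt (F count now 1)
Step 9: +1 fires, +1 burnt (F count now 1)
Step 10: +0 fires, +1 burnt (F count now 0)
Fire out after step 10
Initially T: 16, now '.': 24
Total burnt (originally-T cells now '.'): 15

Answer: 15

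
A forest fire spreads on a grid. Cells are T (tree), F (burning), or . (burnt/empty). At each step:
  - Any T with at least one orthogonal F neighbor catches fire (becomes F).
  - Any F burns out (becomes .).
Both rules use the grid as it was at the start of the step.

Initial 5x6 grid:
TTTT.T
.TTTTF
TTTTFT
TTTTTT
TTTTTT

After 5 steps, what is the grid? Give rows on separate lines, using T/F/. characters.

Step 1: 5 trees catch fire, 2 burn out
  TTTT.F
  .TTTF.
  TTTF.F
  TTTTFT
  TTTTTT
Step 2: 5 trees catch fire, 5 burn out
  TTTT..
  .TTF..
  TTF...
  TTTF.F
  TTTTFT
Step 3: 6 trees catch fire, 5 burn out
  TTTF..
  .TF...
  TF....
  TTF...
  TTTF.F
Step 4: 5 trees catch fire, 6 burn out
  TTF...
  .F....
  F.....
  TF....
  TTF...
Step 5: 3 trees catch fire, 5 burn out
  TF....
  ......
  ......
  F.....
  TF....

TF....
......
......
F.....
TF....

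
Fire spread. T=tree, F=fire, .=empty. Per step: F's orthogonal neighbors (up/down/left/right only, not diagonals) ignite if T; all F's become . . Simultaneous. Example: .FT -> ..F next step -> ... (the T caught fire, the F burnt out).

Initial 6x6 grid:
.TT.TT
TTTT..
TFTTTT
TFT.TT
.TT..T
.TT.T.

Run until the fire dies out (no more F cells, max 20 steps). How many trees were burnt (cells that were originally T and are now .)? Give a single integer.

Answer: 20

Derivation:
Step 1: +6 fires, +2 burnt (F count now 6)
Step 2: +6 fires, +6 burnt (F count now 6)
Step 3: +4 fires, +6 burnt (F count now 4)
Step 4: +2 fires, +4 burnt (F count now 2)
Step 5: +1 fires, +2 burnt (F count now 1)
Step 6: +1 fires, +1 burnt (F count now 1)
Step 7: +0 fires, +1 burnt (F count now 0)
Fire out after step 7
Initially T: 23, now '.': 33
Total burnt (originally-T cells now '.'): 20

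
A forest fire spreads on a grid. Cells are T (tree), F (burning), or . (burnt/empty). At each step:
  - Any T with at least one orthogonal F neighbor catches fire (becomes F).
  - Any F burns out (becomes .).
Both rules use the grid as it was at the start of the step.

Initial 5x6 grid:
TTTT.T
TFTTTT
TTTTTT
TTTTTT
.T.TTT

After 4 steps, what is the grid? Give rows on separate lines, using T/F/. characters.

Step 1: 4 trees catch fire, 1 burn out
  TFTT.T
  F.FTTT
  TFTTTT
  TTTTTT
  .T.TTT
Step 2: 6 trees catch fire, 4 burn out
  F.FT.T
  ...FTT
  F.FTTT
  TFTTTT
  .T.TTT
Step 3: 6 trees catch fire, 6 burn out
  ...F.T
  ....FT
  ...FTT
  F.FTTT
  .F.TTT
Step 4: 3 trees catch fire, 6 burn out
  .....T
  .....F
  ....FT
  ...FTT
  ...TTT

.....T
.....F
....FT
...FTT
...TTT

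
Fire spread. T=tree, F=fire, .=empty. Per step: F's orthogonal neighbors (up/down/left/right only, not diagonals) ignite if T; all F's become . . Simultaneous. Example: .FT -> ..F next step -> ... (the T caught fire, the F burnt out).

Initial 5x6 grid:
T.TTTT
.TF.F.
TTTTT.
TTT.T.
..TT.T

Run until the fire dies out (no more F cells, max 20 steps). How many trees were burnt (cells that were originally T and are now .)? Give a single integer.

Step 1: +5 fires, +2 burnt (F count now 5)
Step 2: +6 fires, +5 burnt (F count now 6)
Step 3: +3 fires, +6 burnt (F count now 3)
Step 4: +2 fires, +3 burnt (F count now 2)
Step 5: +0 fires, +2 burnt (F count now 0)
Fire out after step 5
Initially T: 18, now '.': 28
Total burnt (originally-T cells now '.'): 16

Answer: 16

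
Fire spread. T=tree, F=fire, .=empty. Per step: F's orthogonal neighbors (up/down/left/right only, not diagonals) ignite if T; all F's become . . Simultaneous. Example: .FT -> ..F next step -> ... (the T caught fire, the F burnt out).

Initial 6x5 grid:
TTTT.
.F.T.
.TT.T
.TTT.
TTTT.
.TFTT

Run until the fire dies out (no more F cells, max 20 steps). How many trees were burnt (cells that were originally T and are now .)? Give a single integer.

Step 1: +5 fires, +2 burnt (F count now 5)
Step 2: +8 fires, +5 burnt (F count now 8)
Step 3: +3 fires, +8 burnt (F count now 3)
Step 4: +1 fires, +3 burnt (F count now 1)
Step 5: +0 fires, +1 burnt (F count now 0)
Fire out after step 5
Initially T: 18, now '.': 29
Total burnt (originally-T cells now '.'): 17

Answer: 17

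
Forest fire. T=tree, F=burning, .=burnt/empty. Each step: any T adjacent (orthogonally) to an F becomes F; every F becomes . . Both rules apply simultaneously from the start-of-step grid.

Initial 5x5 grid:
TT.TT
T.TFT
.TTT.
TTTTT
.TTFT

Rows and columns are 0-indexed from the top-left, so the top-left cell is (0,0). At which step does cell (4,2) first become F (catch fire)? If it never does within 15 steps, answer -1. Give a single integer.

Step 1: cell (4,2)='F' (+7 fires, +2 burnt)
  -> target ignites at step 1
Step 2: cell (4,2)='.' (+5 fires, +7 burnt)
Step 3: cell (4,2)='.' (+2 fires, +5 burnt)
Step 4: cell (4,2)='.' (+1 fires, +2 burnt)
Step 5: cell (4,2)='.' (+0 fires, +1 burnt)
  fire out at step 5

1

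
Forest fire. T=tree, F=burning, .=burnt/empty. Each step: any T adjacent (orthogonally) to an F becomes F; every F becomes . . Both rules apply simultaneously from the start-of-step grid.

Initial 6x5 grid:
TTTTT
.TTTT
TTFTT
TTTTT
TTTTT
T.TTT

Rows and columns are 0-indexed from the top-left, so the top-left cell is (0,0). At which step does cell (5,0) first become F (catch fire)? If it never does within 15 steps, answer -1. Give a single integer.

Step 1: cell (5,0)='T' (+4 fires, +1 burnt)
Step 2: cell (5,0)='T' (+8 fires, +4 burnt)
Step 3: cell (5,0)='T' (+8 fires, +8 burnt)
Step 4: cell (5,0)='T' (+5 fires, +8 burnt)
Step 5: cell (5,0)='F' (+2 fires, +5 burnt)
  -> target ignites at step 5
Step 6: cell (5,0)='.' (+0 fires, +2 burnt)
  fire out at step 6

5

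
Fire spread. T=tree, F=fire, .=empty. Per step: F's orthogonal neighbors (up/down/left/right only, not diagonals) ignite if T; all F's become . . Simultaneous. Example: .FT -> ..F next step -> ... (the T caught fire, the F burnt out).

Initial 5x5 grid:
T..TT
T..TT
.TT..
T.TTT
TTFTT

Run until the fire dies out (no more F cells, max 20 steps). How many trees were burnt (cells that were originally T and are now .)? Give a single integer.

Answer: 10

Derivation:
Step 1: +3 fires, +1 burnt (F count now 3)
Step 2: +4 fires, +3 burnt (F count now 4)
Step 3: +3 fires, +4 burnt (F count now 3)
Step 4: +0 fires, +3 burnt (F count now 0)
Fire out after step 4
Initially T: 16, now '.': 19
Total burnt (originally-T cells now '.'): 10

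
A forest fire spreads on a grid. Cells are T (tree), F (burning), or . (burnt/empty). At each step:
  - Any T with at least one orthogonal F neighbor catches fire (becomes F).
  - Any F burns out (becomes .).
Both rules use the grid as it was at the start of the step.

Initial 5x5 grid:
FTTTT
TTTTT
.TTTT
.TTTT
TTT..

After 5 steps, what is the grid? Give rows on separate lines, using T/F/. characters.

Step 1: 2 trees catch fire, 1 burn out
  .FTTT
  FTTTT
  .TTTT
  .TTTT
  TTT..
Step 2: 2 trees catch fire, 2 burn out
  ..FTT
  .FTTT
  .TTTT
  .TTTT
  TTT..
Step 3: 3 trees catch fire, 2 burn out
  ...FT
  ..FTT
  .FTTT
  .TTTT
  TTT..
Step 4: 4 trees catch fire, 3 burn out
  ....F
  ...FT
  ..FTT
  .FTTT
  TTT..
Step 5: 4 trees catch fire, 4 burn out
  .....
  ....F
  ...FT
  ..FTT
  TFT..

.....
....F
...FT
..FTT
TFT..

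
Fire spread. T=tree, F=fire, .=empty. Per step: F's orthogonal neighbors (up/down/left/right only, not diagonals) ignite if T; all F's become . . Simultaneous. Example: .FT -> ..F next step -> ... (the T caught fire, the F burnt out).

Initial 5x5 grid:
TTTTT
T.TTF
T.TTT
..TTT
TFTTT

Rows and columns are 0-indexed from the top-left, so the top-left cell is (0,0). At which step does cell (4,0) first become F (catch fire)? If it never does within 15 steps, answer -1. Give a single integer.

Step 1: cell (4,0)='F' (+5 fires, +2 burnt)
  -> target ignites at step 1
Step 2: cell (4,0)='.' (+6 fires, +5 burnt)
Step 3: cell (4,0)='.' (+4 fires, +6 burnt)
Step 4: cell (4,0)='.' (+1 fires, +4 burnt)
Step 5: cell (4,0)='.' (+1 fires, +1 burnt)
Step 6: cell (4,0)='.' (+1 fires, +1 burnt)
Step 7: cell (4,0)='.' (+1 fires, +1 burnt)
Step 8: cell (4,0)='.' (+0 fires, +1 burnt)
  fire out at step 8

1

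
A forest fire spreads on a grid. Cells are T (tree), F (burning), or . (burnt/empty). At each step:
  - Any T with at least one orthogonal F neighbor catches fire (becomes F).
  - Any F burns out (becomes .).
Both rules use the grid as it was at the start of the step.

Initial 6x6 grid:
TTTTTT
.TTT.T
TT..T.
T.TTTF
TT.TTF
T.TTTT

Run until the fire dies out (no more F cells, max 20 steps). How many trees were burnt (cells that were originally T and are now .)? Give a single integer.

Answer: 10

Derivation:
Step 1: +3 fires, +2 burnt (F count now 3)
Step 2: +4 fires, +3 burnt (F count now 4)
Step 3: +2 fires, +4 burnt (F count now 2)
Step 4: +1 fires, +2 burnt (F count now 1)
Step 5: +0 fires, +1 burnt (F count now 0)
Fire out after step 5
Initially T: 26, now '.': 20
Total burnt (originally-T cells now '.'): 10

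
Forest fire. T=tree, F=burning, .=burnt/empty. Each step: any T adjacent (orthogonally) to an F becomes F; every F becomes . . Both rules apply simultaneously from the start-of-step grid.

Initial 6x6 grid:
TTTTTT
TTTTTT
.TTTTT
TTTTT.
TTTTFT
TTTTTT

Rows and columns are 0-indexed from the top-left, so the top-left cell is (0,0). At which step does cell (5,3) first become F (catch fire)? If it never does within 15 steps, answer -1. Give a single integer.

Step 1: cell (5,3)='T' (+4 fires, +1 burnt)
Step 2: cell (5,3)='F' (+5 fires, +4 burnt)
  -> target ignites at step 2
Step 3: cell (5,3)='.' (+6 fires, +5 burnt)
Step 4: cell (5,3)='.' (+7 fires, +6 burnt)
Step 5: cell (5,3)='.' (+6 fires, +7 burnt)
Step 6: cell (5,3)='.' (+2 fires, +6 burnt)
Step 7: cell (5,3)='.' (+2 fires, +2 burnt)
Step 8: cell (5,3)='.' (+1 fires, +2 burnt)
Step 9: cell (5,3)='.' (+0 fires, +1 burnt)
  fire out at step 9

2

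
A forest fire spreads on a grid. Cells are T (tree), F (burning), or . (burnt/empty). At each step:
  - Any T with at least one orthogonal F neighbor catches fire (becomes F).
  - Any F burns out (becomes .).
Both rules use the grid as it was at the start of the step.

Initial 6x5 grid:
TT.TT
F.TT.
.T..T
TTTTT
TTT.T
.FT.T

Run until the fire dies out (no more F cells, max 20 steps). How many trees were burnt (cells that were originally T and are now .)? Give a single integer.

Answer: 15

Derivation:
Step 1: +3 fires, +2 burnt (F count now 3)
Step 2: +4 fires, +3 burnt (F count now 4)
Step 3: +3 fires, +4 burnt (F count now 3)
Step 4: +1 fires, +3 burnt (F count now 1)
Step 5: +1 fires, +1 burnt (F count now 1)
Step 6: +2 fires, +1 burnt (F count now 2)
Step 7: +1 fires, +2 burnt (F count now 1)
Step 8: +0 fires, +1 burnt (F count now 0)
Fire out after step 8
Initially T: 19, now '.': 26
Total burnt (originally-T cells now '.'): 15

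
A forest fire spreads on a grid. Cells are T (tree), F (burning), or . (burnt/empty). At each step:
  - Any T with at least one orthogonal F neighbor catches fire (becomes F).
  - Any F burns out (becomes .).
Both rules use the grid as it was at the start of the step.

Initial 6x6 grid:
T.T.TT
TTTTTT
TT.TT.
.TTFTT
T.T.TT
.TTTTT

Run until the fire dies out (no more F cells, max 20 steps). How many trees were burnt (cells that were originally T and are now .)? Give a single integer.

Answer: 26

Derivation:
Step 1: +3 fires, +1 burnt (F count now 3)
Step 2: +6 fires, +3 burnt (F count now 6)
Step 3: +6 fires, +6 burnt (F count now 6)
Step 4: +8 fires, +6 burnt (F count now 8)
Step 5: +2 fires, +8 burnt (F count now 2)
Step 6: +1 fires, +2 burnt (F count now 1)
Step 7: +0 fires, +1 burnt (F count now 0)
Fire out after step 7
Initially T: 27, now '.': 35
Total burnt (originally-T cells now '.'): 26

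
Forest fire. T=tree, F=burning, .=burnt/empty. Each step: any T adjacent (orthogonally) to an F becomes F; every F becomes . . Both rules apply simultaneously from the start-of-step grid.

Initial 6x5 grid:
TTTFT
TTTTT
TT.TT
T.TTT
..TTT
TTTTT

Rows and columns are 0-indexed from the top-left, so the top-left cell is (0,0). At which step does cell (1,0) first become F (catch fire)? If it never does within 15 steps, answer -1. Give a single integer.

Step 1: cell (1,0)='T' (+3 fires, +1 burnt)
Step 2: cell (1,0)='T' (+4 fires, +3 burnt)
Step 3: cell (1,0)='T' (+4 fires, +4 burnt)
Step 4: cell (1,0)='F' (+5 fires, +4 burnt)
  -> target ignites at step 4
Step 5: cell (1,0)='.' (+4 fires, +5 burnt)
Step 6: cell (1,0)='.' (+3 fires, +4 burnt)
Step 7: cell (1,0)='.' (+1 fires, +3 burnt)
Step 8: cell (1,0)='.' (+1 fires, +1 burnt)
Step 9: cell (1,0)='.' (+0 fires, +1 burnt)
  fire out at step 9

4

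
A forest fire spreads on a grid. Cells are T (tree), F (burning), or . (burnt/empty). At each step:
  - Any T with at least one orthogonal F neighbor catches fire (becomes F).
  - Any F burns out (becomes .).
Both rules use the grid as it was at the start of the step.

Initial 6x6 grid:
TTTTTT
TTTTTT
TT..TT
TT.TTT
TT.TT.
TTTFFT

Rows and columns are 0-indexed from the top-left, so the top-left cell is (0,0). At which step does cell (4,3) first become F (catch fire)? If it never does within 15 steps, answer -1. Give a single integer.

Step 1: cell (4,3)='F' (+4 fires, +2 burnt)
  -> target ignites at step 1
Step 2: cell (4,3)='.' (+3 fires, +4 burnt)
Step 3: cell (4,3)='.' (+4 fires, +3 burnt)
Step 4: cell (4,3)='.' (+4 fires, +4 burnt)
Step 5: cell (4,3)='.' (+5 fires, +4 burnt)
Step 6: cell (4,3)='.' (+5 fires, +5 burnt)
Step 7: cell (4,3)='.' (+3 fires, +5 burnt)
Step 8: cell (4,3)='.' (+1 fires, +3 burnt)
Step 9: cell (4,3)='.' (+0 fires, +1 burnt)
  fire out at step 9

1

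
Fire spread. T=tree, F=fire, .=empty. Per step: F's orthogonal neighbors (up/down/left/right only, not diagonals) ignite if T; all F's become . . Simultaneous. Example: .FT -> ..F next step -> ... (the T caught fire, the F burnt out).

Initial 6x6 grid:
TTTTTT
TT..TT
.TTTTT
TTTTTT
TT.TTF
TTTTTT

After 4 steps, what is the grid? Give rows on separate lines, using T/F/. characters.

Step 1: 3 trees catch fire, 1 burn out
  TTTTTT
  TT..TT
  .TTTTT
  TTTTTF
  TT.TF.
  TTTTTF
Step 2: 4 trees catch fire, 3 burn out
  TTTTTT
  TT..TT
  .TTTTF
  TTTTF.
  TT.F..
  TTTTF.
Step 3: 4 trees catch fire, 4 burn out
  TTTTTT
  TT..TF
  .TTTF.
  TTTF..
  TT....
  TTTF..
Step 4: 5 trees catch fire, 4 burn out
  TTTTTF
  TT..F.
  .TTF..
  TTF...
  TT....
  TTF...

TTTTTF
TT..F.
.TTF..
TTF...
TT....
TTF...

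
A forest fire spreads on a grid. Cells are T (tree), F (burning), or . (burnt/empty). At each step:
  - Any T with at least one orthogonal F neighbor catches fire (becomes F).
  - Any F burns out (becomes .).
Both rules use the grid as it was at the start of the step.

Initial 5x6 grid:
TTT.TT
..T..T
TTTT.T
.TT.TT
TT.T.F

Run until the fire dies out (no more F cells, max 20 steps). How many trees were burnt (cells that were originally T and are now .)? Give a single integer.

Step 1: +1 fires, +1 burnt (F count now 1)
Step 2: +2 fires, +1 burnt (F count now 2)
Step 3: +1 fires, +2 burnt (F count now 1)
Step 4: +1 fires, +1 burnt (F count now 1)
Step 5: +1 fires, +1 burnt (F count now 1)
Step 6: +0 fires, +1 burnt (F count now 0)
Fire out after step 6
Initially T: 19, now '.': 17
Total burnt (originally-T cells now '.'): 6

Answer: 6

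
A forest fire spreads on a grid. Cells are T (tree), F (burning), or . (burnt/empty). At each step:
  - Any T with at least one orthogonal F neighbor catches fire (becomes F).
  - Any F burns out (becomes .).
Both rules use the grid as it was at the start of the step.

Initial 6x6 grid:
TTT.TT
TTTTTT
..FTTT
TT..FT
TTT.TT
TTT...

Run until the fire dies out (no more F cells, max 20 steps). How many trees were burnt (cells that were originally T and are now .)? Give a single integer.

Answer: 17

Derivation:
Step 1: +5 fires, +2 burnt (F count now 5)
Step 2: +6 fires, +5 burnt (F count now 6)
Step 3: +4 fires, +6 burnt (F count now 4)
Step 4: +2 fires, +4 burnt (F count now 2)
Step 5: +0 fires, +2 burnt (F count now 0)
Fire out after step 5
Initially T: 25, now '.': 28
Total burnt (originally-T cells now '.'): 17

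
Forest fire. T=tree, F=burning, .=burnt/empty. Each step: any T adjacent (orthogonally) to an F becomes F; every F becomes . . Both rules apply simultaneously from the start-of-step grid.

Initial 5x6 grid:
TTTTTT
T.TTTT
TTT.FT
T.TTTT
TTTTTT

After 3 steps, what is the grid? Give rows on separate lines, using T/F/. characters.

Step 1: 3 trees catch fire, 1 burn out
  TTTTTT
  T.TTFT
  TTT..F
  T.TTFT
  TTTTTT
Step 2: 6 trees catch fire, 3 burn out
  TTTTFT
  T.TF.F
  TTT...
  T.TF.F
  TTTTFT
Step 3: 6 trees catch fire, 6 burn out
  TTTF.F
  T.F...
  TTT...
  T.F...
  TTTF.F

TTTF.F
T.F...
TTT...
T.F...
TTTF.F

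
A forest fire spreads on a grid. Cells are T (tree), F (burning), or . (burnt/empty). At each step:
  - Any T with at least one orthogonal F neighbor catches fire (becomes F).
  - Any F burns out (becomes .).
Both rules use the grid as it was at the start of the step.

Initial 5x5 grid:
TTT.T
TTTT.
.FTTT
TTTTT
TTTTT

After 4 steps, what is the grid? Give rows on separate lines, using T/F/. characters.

Step 1: 3 trees catch fire, 1 burn out
  TTT.T
  TFTT.
  ..FTT
  TFTTT
  TTTTT
Step 2: 7 trees catch fire, 3 burn out
  TFT.T
  F.FT.
  ...FT
  F.FTT
  TFTTT
Step 3: 7 trees catch fire, 7 burn out
  F.F.T
  ...F.
  ....F
  ...FT
  F.FTT
Step 4: 2 trees catch fire, 7 burn out
  ....T
  .....
  .....
  ....F
  ...FT

....T
.....
.....
....F
...FT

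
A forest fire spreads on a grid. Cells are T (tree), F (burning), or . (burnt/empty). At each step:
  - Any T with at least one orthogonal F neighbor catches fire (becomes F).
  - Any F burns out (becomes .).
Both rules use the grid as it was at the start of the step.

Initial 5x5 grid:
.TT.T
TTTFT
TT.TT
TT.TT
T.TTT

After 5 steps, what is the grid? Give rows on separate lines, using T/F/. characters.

Step 1: 3 trees catch fire, 1 burn out
  .TT.T
  TTF.F
  TT.FT
  TT.TT
  T.TTT
Step 2: 5 trees catch fire, 3 burn out
  .TF.F
  TF...
  TT..F
  TT.FT
  T.TTT
Step 3: 5 trees catch fire, 5 burn out
  .F...
  F....
  TF...
  TT..F
  T.TFT
Step 4: 4 trees catch fire, 5 burn out
  .....
  .....
  F....
  TF...
  T.F.F
Step 5: 1 trees catch fire, 4 burn out
  .....
  .....
  .....
  F....
  T....

.....
.....
.....
F....
T....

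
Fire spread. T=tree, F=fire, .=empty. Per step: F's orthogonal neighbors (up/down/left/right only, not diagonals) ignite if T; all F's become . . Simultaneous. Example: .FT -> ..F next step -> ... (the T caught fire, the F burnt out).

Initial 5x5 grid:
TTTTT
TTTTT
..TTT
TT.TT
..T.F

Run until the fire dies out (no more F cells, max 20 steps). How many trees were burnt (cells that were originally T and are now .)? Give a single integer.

Answer: 15

Derivation:
Step 1: +1 fires, +1 burnt (F count now 1)
Step 2: +2 fires, +1 burnt (F count now 2)
Step 3: +2 fires, +2 burnt (F count now 2)
Step 4: +3 fires, +2 burnt (F count now 3)
Step 5: +2 fires, +3 burnt (F count now 2)
Step 6: +2 fires, +2 burnt (F count now 2)
Step 7: +2 fires, +2 burnt (F count now 2)
Step 8: +1 fires, +2 burnt (F count now 1)
Step 9: +0 fires, +1 burnt (F count now 0)
Fire out after step 9
Initially T: 18, now '.': 22
Total burnt (originally-T cells now '.'): 15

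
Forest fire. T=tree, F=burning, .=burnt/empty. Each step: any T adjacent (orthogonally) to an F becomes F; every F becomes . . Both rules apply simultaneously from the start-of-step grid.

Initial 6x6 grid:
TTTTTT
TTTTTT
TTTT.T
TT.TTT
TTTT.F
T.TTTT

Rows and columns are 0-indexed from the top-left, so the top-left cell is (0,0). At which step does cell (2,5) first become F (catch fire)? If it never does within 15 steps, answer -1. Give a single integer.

Step 1: cell (2,5)='T' (+2 fires, +1 burnt)
Step 2: cell (2,5)='F' (+3 fires, +2 burnt)
  -> target ignites at step 2
Step 3: cell (2,5)='.' (+3 fires, +3 burnt)
Step 4: cell (2,5)='.' (+5 fires, +3 burnt)
Step 5: cell (2,5)='.' (+4 fires, +5 burnt)
Step 6: cell (2,5)='.' (+4 fires, +4 burnt)
Step 7: cell (2,5)='.' (+5 fires, +4 burnt)
Step 8: cell (2,5)='.' (+4 fires, +5 burnt)
Step 9: cell (2,5)='.' (+1 fires, +4 burnt)
Step 10: cell (2,5)='.' (+0 fires, +1 burnt)
  fire out at step 10

2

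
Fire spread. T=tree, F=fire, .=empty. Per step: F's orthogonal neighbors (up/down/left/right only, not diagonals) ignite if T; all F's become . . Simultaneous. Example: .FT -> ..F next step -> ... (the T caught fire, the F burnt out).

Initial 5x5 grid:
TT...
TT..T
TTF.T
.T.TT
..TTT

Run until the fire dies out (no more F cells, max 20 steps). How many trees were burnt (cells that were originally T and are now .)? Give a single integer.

Step 1: +1 fires, +1 burnt (F count now 1)
Step 2: +3 fires, +1 burnt (F count now 3)
Step 3: +2 fires, +3 burnt (F count now 2)
Step 4: +1 fires, +2 burnt (F count now 1)
Step 5: +0 fires, +1 burnt (F count now 0)
Fire out after step 5
Initially T: 14, now '.': 18
Total burnt (originally-T cells now '.'): 7

Answer: 7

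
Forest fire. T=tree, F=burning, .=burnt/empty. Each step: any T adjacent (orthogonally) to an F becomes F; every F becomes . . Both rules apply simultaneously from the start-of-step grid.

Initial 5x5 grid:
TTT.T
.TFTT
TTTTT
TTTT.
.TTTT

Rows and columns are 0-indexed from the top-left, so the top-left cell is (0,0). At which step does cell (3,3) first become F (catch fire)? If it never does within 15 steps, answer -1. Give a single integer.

Step 1: cell (3,3)='T' (+4 fires, +1 burnt)
Step 2: cell (3,3)='T' (+5 fires, +4 burnt)
Step 3: cell (3,3)='F' (+7 fires, +5 burnt)
  -> target ignites at step 3
Step 4: cell (3,3)='.' (+3 fires, +7 burnt)
Step 5: cell (3,3)='.' (+1 fires, +3 burnt)
Step 6: cell (3,3)='.' (+0 fires, +1 burnt)
  fire out at step 6

3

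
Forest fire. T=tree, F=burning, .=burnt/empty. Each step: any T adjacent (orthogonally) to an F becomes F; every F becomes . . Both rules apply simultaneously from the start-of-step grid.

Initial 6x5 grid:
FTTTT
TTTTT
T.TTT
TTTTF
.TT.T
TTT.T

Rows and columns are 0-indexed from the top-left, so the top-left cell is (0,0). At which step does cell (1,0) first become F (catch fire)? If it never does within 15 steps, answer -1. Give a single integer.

Step 1: cell (1,0)='F' (+5 fires, +2 burnt)
  -> target ignites at step 1
Step 2: cell (1,0)='.' (+7 fires, +5 burnt)
Step 3: cell (1,0)='.' (+8 fires, +7 burnt)
Step 4: cell (1,0)='.' (+2 fires, +8 burnt)
Step 5: cell (1,0)='.' (+1 fires, +2 burnt)
Step 6: cell (1,0)='.' (+1 fires, +1 burnt)
Step 7: cell (1,0)='.' (+0 fires, +1 burnt)
  fire out at step 7

1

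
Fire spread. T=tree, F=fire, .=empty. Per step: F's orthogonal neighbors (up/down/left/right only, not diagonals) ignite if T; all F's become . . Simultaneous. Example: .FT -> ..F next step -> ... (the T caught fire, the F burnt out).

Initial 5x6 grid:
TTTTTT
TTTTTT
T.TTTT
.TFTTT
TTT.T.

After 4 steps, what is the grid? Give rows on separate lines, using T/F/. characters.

Step 1: 4 trees catch fire, 1 burn out
  TTTTTT
  TTTTTT
  T.FTTT
  .F.FTT
  TTF.T.
Step 2: 4 trees catch fire, 4 burn out
  TTTTTT
  TTFTTT
  T..FTT
  ....FT
  TF..T.
Step 3: 7 trees catch fire, 4 burn out
  TTFTTT
  TF.FTT
  T...FT
  .....F
  F...F.
Step 4: 5 trees catch fire, 7 burn out
  TF.FTT
  F...FT
  T....F
  ......
  ......

TF.FTT
F...FT
T....F
......
......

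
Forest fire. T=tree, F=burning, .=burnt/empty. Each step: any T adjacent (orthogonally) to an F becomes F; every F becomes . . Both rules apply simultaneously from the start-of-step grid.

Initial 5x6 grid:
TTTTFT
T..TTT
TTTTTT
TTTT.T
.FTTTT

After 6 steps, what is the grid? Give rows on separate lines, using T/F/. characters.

Step 1: 5 trees catch fire, 2 burn out
  TTTF.F
  T..TFT
  TTTTTT
  TFTT.T
  ..FTTT
Step 2: 8 trees catch fire, 5 burn out
  TTF...
  T..F.F
  TFTTFT
  F.FT.T
  ...FTT
Step 3: 7 trees catch fire, 8 burn out
  TF....
  T.....
  F.FF.F
  ...F.T
  ....FT
Step 4: 4 trees catch fire, 7 burn out
  F.....
  F.....
  ......
  .....F
  .....F
Step 5: 0 trees catch fire, 4 burn out
  ......
  ......
  ......
  ......
  ......
Step 6: 0 trees catch fire, 0 burn out
  ......
  ......
  ......
  ......
  ......

......
......
......
......
......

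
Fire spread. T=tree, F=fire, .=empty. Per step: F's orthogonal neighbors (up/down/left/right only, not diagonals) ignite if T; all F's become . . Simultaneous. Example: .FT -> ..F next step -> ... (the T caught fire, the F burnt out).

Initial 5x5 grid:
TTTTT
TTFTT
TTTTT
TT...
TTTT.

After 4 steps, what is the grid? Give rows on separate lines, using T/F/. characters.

Step 1: 4 trees catch fire, 1 burn out
  TTFTT
  TF.FT
  TTFTT
  TT...
  TTTT.
Step 2: 6 trees catch fire, 4 burn out
  TF.FT
  F...F
  TF.FT
  TT...
  TTTT.
Step 3: 5 trees catch fire, 6 burn out
  F...F
  .....
  F...F
  TF...
  TTTT.
Step 4: 2 trees catch fire, 5 burn out
  .....
  .....
  .....
  F....
  TFTT.

.....
.....
.....
F....
TFTT.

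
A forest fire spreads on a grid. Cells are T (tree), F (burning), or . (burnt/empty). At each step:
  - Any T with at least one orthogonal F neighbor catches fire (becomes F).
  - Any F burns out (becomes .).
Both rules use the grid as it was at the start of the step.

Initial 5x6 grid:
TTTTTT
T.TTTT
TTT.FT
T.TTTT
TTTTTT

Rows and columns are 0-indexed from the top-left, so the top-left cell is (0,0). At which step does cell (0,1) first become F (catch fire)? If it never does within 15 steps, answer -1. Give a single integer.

Step 1: cell (0,1)='T' (+3 fires, +1 burnt)
Step 2: cell (0,1)='T' (+6 fires, +3 burnt)
Step 3: cell (0,1)='T' (+6 fires, +6 burnt)
Step 4: cell (0,1)='T' (+3 fires, +6 burnt)
Step 5: cell (0,1)='F' (+3 fires, +3 burnt)
  -> target ignites at step 5
Step 6: cell (0,1)='.' (+3 fires, +3 burnt)
Step 7: cell (0,1)='.' (+2 fires, +3 burnt)
Step 8: cell (0,1)='.' (+0 fires, +2 burnt)
  fire out at step 8

5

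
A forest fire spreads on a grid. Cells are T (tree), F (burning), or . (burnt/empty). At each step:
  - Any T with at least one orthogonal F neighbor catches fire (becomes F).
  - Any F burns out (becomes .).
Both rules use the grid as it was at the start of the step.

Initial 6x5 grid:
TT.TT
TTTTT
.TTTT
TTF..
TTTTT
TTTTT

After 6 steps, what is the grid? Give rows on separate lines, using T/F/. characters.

Step 1: 3 trees catch fire, 1 burn out
  TT.TT
  TTTTT
  .TFTT
  TF...
  TTFTT
  TTTTT
Step 2: 7 trees catch fire, 3 burn out
  TT.TT
  TTFTT
  .F.FT
  F....
  TF.FT
  TTFTT
Step 3: 7 trees catch fire, 7 burn out
  TT.TT
  TF.FT
  ....F
  .....
  F...F
  TF.FT
Step 4: 6 trees catch fire, 7 burn out
  TF.FT
  F...F
  .....
  .....
  .....
  F...F
Step 5: 2 trees catch fire, 6 burn out
  F...F
  .....
  .....
  .....
  .....
  .....
Step 6: 0 trees catch fire, 2 burn out
  .....
  .....
  .....
  .....
  .....
  .....

.....
.....
.....
.....
.....
.....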